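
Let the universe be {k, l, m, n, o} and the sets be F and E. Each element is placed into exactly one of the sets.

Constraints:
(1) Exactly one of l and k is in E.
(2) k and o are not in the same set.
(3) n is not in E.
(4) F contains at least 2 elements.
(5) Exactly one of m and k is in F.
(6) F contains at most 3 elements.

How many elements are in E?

3

From (3): n ∉ E.
Only one set left: n ∈ F.
Suppose k ∉ F: no assignment then satisfies all the clues, so k ∈ F.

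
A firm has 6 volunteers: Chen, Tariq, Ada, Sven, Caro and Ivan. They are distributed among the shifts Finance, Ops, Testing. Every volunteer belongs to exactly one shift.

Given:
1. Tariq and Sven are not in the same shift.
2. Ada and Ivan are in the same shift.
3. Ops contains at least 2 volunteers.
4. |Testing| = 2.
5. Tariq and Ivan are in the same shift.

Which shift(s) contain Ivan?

Ivan: Ops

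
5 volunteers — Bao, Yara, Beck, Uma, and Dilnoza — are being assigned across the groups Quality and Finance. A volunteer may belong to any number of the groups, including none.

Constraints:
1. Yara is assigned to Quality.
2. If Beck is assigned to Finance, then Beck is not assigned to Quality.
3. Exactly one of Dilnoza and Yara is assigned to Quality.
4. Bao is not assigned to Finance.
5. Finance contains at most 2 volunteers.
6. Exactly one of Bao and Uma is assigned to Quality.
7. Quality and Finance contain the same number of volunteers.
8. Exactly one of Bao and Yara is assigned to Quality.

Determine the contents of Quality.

Quality = {Uma, Yara}

From (1): Yara ∈ Quality.
From (4): Bao ∉ Finance.
(3) (exactly one): Dilnoza ∉ Quality.
(8) (exactly one): Bao ∉ Quality.
(6) (exactly one): Uma ∈ Quality.
Suppose Beck ∈ Quality: no assignment then satisfies all the clues, so Beck ∉ Quality.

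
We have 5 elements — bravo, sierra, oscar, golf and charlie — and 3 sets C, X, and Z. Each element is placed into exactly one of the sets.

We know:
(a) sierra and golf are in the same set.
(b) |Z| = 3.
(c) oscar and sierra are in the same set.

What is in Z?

Z = {golf, oscar, sierra}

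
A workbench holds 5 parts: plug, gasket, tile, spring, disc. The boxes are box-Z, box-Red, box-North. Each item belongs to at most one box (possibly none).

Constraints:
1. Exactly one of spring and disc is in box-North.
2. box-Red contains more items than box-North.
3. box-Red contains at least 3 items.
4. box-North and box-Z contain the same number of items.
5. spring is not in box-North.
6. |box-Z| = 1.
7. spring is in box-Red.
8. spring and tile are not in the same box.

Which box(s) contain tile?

tile: box-Z

From (5): spring ∉ box-North.
From (7): spring ∈ box-Red.
(1) (exactly one): disc ∈ box-North.
(8): tile ∉ box-Red.
(3): only 3 candidates remain for box-Red, so all are in.
(6): only 1 candidates remain for box-Z, so all are in.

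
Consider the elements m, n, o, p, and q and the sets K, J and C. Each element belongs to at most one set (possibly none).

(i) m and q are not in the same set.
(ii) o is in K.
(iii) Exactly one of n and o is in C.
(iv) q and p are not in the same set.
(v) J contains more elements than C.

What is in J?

From (ii): o ∈ K.
(iii) (exactly one): n ∈ C.
Suppose m ∉ J: no assignment then satisfies all the clues, so m ∈ J.

J = {m, p}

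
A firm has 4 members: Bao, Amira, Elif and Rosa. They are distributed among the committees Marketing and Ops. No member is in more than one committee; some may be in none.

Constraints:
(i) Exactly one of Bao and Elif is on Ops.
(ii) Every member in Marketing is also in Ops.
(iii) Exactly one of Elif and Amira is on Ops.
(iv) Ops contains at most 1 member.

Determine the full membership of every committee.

Marketing = {}; Ops = {Elif}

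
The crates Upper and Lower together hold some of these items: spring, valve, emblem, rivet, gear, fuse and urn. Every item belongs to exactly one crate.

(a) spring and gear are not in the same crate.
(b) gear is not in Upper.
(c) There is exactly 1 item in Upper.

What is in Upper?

From (b): gear ∉ Upper.
Only one crate left: gear ∈ Lower.
(a): spring ∉ Lower.
Only one crate left: spring ∈ Upper.
(c): Upper already has 1, so the rest are out.
Only one crate left: valve ∈ Lower.
Only one crate left: emblem ∈ Lower.
Only one crate left: rivet ∈ Lower.
Only one crate left: fuse ∈ Lower.
Only one crate left: urn ∈ Lower.

Upper = {spring}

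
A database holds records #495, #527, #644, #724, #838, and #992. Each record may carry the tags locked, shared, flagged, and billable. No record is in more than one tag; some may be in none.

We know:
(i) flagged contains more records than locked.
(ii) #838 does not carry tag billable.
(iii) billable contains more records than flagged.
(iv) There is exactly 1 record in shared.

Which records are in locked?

locked = {}

From (ii): #838 ∉ billable.
Suppose #495 ∈ locked: no assignment then satisfies all the clues, so #495 ∉ locked.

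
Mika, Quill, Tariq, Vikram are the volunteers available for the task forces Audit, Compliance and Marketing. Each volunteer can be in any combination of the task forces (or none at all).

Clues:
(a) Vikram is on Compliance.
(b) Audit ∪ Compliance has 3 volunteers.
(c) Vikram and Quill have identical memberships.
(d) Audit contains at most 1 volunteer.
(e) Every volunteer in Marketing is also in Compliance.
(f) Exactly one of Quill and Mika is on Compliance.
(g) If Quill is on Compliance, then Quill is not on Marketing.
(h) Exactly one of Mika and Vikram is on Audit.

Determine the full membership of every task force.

Audit = {Mika}; Compliance = {Quill, Vikram}; Marketing = {}

From (a): Vikram ∈ Compliance.
(c): Quill matches Vikram: Quill ∈ Compliance.
(f) (exactly one): Mika ∉ Compliance.
(g): Quill ∉ Marketing.
(c): Vikram matches Quill: Vikram ∉ Marketing.
(e) contrapositive: Mika ∉ Marketing.
Suppose Mika ∉ Audit: no assignment then satisfies all the clues, so Mika ∈ Audit.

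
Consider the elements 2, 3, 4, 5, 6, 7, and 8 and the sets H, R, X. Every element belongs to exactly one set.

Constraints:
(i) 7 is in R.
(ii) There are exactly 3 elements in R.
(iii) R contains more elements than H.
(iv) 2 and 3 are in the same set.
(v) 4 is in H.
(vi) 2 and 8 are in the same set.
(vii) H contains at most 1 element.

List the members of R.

R = {5, 6, 7}

From (i): 7 ∈ R.
From (v): 4 ∈ H.
(vii): H already has 1, so the rest are out.
Suppose 2 ∈ R: no assignment then satisfies all the clues, so 2 ∉ R.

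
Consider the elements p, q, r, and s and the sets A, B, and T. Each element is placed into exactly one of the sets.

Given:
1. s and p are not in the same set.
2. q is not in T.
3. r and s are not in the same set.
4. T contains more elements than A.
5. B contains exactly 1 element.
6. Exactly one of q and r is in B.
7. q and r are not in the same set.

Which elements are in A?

A = {s}

From (2): q ∉ T.
Suppose p ∈ A: no assignment then satisfies all the clues, so p ∉ A.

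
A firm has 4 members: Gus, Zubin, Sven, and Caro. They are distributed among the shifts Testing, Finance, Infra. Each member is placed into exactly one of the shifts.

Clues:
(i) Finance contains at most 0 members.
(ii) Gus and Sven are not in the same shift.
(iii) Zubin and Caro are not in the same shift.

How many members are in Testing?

2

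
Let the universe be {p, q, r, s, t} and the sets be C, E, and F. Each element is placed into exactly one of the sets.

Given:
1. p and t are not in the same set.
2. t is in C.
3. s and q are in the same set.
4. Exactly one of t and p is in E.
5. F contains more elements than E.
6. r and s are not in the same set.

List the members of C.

C = {r, t}

From (2): t ∈ C.
(1): p ∉ C.
(4) (exactly one): p ∈ E.
Suppose q ∈ C: no assignment then satisfies all the clues, so q ∉ C.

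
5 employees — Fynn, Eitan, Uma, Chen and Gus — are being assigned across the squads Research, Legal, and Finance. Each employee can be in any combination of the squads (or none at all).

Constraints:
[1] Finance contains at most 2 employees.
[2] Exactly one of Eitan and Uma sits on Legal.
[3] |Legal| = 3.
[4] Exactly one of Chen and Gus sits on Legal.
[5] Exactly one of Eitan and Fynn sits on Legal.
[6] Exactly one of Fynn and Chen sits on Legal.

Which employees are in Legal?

Legal = {Fynn, Gus, Uma}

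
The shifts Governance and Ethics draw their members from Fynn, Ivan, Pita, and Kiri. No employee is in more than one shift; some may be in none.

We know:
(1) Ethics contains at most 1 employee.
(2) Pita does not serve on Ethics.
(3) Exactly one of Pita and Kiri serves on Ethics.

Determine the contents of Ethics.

From (2): Pita ∉ Ethics.
(3) (exactly one): Kiri ∈ Ethics.
(1): Ethics already has 1, so the rest are out.

Ethics = {Kiri}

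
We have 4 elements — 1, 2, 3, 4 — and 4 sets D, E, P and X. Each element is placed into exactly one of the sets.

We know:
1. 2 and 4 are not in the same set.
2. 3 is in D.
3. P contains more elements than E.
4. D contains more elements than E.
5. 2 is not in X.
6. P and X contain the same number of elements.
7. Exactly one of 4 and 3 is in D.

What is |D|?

2

From (2): 3 ∈ D.
From (5): 2 ∉ X.
(7) (exactly one): 4 ∉ D.
Suppose 1 ∈ E: no assignment then satisfies all the clues, so 1 ∉ E.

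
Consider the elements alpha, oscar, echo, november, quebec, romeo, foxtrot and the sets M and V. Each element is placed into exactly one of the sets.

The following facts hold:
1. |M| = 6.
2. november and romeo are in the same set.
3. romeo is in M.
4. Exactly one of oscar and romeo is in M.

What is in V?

V = {oscar}

From (3): romeo ∈ M.
(2): november matches romeo: november ∈ M.
(4) (exactly one): oscar ∉ M.
Only one set left: oscar ∈ V.
(1): only 6 candidates remain for M, so all are in.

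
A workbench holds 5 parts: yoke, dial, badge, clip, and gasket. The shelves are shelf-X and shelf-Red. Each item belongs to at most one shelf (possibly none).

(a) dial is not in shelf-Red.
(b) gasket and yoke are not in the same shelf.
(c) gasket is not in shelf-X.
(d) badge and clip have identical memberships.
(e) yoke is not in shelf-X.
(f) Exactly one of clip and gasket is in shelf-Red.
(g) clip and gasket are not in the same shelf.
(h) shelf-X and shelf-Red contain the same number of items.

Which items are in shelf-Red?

shelf-Red = {gasket}

From (a): dial ∉ shelf-Red.
From (c): gasket ∉ shelf-X.
From (e): yoke ∉ shelf-X.
Suppose yoke ∈ shelf-Red: no assignment then satisfies all the clues, so yoke ∉ shelf-Red.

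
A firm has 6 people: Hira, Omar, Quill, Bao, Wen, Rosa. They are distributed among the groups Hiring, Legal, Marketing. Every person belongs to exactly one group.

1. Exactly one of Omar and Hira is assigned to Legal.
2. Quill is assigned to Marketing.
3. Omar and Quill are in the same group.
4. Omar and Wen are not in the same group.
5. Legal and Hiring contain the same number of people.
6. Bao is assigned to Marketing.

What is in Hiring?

Hiring = {Wen}

From (2): Quill ∈ Marketing.
From (6): Bao ∈ Marketing.
(3): Omar matches Quill: Omar ∉ Hiring.
(3): Omar matches Quill: Omar ∉ Legal.
(3): Omar matches Quill: Omar ∈ Marketing.
(4): Wen ∉ Marketing.
(1) (exactly one): Hira ∈ Legal.
Suppose Wen ∉ Hiring: no assignment then satisfies all the clues, so Wen ∈ Hiring.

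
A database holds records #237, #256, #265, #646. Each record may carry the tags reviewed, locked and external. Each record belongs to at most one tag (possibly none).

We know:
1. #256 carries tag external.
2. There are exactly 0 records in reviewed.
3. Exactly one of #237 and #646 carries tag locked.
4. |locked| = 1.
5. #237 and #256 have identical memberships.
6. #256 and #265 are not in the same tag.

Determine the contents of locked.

From (1): #256 ∈ external.
(2): reviewed already has 0, so the rest are out.
(5): #237 matches #256: #237 ∉ locked.
(5): #237 matches #256: #237 ∈ external.
(6): #265 ∉ external.
(3) (exactly one): #646 ∈ locked.
(4): locked already has 1, so the rest are out.

locked = {#646}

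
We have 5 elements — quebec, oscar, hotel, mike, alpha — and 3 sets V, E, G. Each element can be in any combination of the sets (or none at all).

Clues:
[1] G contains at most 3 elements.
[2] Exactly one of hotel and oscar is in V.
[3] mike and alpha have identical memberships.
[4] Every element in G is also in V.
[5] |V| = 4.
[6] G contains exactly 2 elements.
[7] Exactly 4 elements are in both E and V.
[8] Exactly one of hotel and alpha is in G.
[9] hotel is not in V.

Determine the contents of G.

From (9): hotel ∉ V.
(2) (exactly one): oscar ∈ V.
(4) contrapositive: hotel ∉ G.
(5): only 4 candidates remain for V, so all are in.
(8) (exactly one): alpha ∈ G.
(3): mike matches alpha: mike ∈ G.
(6): G already has 2, so the rest are out.

G = {alpha, mike}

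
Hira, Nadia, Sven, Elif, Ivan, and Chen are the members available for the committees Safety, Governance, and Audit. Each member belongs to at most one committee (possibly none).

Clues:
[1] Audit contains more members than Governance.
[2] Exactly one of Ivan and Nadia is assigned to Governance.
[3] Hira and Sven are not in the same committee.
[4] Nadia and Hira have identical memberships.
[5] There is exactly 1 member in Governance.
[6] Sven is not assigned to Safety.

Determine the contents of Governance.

Governance = {Ivan}

From (6): Sven ∉ Safety.
Suppose Hira ∈ Governance: no assignment then satisfies all the clues, so Hira ∉ Governance.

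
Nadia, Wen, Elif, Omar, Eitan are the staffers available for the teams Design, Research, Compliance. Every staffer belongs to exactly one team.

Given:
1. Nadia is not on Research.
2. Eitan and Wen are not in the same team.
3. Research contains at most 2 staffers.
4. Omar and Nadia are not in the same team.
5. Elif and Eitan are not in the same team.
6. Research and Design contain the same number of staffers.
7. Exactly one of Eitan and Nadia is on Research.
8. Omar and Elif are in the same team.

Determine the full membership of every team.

Design = {Nadia}; Research = {Eitan}; Compliance = {Elif, Omar, Wen}

From (1): Nadia ∉ Research.
(7) (exactly one): Eitan ∈ Research.
(2): Wen ∉ Research.
(5): Elif ∉ Research.
(8): Omar matches Elif: Omar ∉ Research.
Suppose Nadia ∉ Design: no assignment then satisfies all the clues, so Nadia ∈ Design.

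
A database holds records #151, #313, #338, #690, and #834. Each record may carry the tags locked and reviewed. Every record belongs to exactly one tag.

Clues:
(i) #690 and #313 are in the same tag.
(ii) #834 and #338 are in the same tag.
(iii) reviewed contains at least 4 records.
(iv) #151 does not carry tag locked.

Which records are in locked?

From (iv): #151 ∉ locked.
Only one tag left: #151 ∈ reviewed.
Suppose #313 ∈ locked: no assignment then satisfies all the clues, so #313 ∉ locked.

locked = {}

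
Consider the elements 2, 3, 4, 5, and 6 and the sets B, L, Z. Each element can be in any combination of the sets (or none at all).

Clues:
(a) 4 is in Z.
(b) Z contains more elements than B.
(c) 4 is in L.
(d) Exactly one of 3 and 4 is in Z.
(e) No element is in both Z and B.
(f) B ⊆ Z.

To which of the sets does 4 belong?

4: L, Z

From (a): 4 ∈ Z.
From (c): 4 ∈ L.
(d) (exactly one): 3 ∉ Z.
(e) (disjoint): 4 ∉ B.
(f) contrapositive: 3 ∉ B.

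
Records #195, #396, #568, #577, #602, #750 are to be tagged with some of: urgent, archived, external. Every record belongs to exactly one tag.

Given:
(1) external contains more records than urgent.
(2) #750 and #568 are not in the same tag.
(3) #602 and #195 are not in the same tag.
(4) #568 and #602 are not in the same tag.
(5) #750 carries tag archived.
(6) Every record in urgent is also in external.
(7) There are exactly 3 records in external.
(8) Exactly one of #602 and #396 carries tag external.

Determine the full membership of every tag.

urgent = {}; archived = {#577, #602, #750}; external = {#195, #396, #568}

From (5): #750 ∈ archived.
(2): #568 ∉ archived.
Suppose #195 ∈ urgent: no assignment then satisfies all the clues, so #195 ∉ urgent.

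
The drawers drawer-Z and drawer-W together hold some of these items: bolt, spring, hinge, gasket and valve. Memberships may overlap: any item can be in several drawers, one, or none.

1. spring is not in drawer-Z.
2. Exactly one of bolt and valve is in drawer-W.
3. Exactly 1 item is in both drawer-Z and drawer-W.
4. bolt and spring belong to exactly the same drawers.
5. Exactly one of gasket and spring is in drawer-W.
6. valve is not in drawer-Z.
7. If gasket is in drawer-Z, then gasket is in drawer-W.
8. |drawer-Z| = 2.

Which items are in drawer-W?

drawer-W = {gasket, valve}

From (1): spring ∉ drawer-Z.
From (6): valve ∉ drawer-Z.
(4): bolt matches spring: bolt ∉ drawer-Z.
(8): only 2 candidates remain for drawer-Z, so all are in.
(7): gasket ∈ drawer-W.
(5) (exactly one): spring ∉ drawer-W.
(4): bolt matches spring: bolt ∉ drawer-W.
(2) (exactly one): valve ∈ drawer-W.
Suppose hinge ∈ drawer-W: no assignment then satisfies all the clues, so hinge ∉ drawer-W.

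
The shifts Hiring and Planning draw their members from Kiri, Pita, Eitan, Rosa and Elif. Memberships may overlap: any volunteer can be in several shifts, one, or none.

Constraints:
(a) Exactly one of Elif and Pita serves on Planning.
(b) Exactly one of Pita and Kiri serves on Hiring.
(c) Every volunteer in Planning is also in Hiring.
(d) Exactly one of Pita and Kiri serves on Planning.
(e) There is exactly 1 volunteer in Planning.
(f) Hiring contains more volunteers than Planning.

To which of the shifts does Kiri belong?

Kiri: none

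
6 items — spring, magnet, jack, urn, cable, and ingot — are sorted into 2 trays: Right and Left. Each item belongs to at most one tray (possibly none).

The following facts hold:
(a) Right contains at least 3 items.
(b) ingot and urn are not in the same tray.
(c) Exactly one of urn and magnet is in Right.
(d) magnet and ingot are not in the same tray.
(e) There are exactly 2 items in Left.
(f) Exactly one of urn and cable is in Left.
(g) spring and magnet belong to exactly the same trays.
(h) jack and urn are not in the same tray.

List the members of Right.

Right = {jack, magnet, spring}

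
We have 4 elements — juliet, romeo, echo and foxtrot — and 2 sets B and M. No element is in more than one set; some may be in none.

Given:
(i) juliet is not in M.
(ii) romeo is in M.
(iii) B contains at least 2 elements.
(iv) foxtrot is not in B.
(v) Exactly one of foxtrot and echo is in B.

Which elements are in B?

B = {echo, juliet}

From (i): juliet ∉ M.
From (ii): romeo ∈ M.
From (iv): foxtrot ∉ B.
(iii): only 2 candidates remain for B, so all are in.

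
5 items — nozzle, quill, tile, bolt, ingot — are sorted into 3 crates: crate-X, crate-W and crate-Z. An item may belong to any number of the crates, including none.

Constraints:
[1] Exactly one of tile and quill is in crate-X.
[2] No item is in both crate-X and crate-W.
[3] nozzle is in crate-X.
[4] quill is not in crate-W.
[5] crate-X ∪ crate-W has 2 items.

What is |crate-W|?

0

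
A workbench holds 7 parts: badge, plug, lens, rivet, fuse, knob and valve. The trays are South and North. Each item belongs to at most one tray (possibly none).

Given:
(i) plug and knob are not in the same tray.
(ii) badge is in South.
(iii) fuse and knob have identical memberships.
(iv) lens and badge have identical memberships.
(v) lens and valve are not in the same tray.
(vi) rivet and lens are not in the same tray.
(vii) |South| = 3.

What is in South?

From (ii): badge ∈ South.
(iv): lens matches badge: lens ∈ South.
(v): valve ∉ South.
(vi): rivet ∉ South.
Suppose plug ∉ South: no assignment then satisfies all the clues, so plug ∈ South.

South = {badge, lens, plug}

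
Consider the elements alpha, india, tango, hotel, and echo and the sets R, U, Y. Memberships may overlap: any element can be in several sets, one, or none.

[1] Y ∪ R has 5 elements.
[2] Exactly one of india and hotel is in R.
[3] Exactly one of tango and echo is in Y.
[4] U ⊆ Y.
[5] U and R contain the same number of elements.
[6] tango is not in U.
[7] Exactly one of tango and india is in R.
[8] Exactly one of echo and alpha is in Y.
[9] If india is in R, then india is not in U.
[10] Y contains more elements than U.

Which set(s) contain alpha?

alpha: U, Y

From (6): tango ∉ U.
Suppose alpha ∈ R: no assignment then satisfies all the clues, so alpha ∉ R.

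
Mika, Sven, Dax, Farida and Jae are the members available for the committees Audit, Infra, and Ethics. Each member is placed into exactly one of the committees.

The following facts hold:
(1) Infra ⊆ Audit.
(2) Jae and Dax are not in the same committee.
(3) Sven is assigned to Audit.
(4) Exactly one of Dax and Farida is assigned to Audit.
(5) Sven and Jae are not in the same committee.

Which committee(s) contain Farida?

Farida: Ethics

From (3): Sven ∈ Audit.
(5): Jae ∉ Audit.
(1) contrapositive: Jae ∉ Infra.
Only one committee left: Jae ∈ Ethics.
(2): Dax ∉ Ethics.
Suppose Farida ∈ Audit: no assignment then satisfies all the clues, so Farida ∉ Audit.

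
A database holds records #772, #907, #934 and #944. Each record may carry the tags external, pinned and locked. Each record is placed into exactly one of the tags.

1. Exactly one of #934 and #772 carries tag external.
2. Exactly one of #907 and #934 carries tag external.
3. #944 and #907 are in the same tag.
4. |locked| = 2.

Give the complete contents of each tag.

external = {#934}; pinned = {#772}; locked = {#907, #944}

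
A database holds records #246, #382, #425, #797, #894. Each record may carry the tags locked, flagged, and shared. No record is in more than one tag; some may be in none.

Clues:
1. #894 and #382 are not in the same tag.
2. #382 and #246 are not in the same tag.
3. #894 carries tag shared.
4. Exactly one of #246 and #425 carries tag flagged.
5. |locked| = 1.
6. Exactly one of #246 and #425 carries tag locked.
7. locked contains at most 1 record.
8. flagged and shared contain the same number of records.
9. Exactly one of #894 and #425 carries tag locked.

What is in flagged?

From (3): #894 ∈ shared.
(1): #382 ∉ shared.
(9) (exactly one): #425 ∈ locked.
(4) (exactly one): #246 ∈ flagged.
(5): locked already has 1, so the rest are out.
(2): #382 ∉ flagged.
Suppose #797 ∈ flagged: no assignment then satisfies all the clues, so #797 ∉ flagged.

flagged = {#246}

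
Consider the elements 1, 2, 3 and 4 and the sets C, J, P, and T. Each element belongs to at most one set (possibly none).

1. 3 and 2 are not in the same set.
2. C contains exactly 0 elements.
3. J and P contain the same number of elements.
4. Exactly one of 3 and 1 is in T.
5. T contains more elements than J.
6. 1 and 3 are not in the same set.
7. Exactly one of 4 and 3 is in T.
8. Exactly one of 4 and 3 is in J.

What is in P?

P = {2}

(2): C already has 0, so the rest are out.
Suppose 1 ∈ P: no assignment then satisfies all the clues, so 1 ∉ P.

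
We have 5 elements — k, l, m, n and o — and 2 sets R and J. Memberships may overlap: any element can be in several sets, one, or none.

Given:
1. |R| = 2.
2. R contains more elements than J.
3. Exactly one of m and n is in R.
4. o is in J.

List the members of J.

J = {o}

From (4): o ∈ J.
Suppose k ∈ J: no assignment then satisfies all the clues, so k ∉ J.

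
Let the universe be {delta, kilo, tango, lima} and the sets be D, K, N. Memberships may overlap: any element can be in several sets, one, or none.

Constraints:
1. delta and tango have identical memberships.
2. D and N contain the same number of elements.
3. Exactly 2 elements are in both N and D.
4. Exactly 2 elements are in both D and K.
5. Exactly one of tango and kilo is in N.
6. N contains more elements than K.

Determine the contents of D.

D = {delta, kilo, tango}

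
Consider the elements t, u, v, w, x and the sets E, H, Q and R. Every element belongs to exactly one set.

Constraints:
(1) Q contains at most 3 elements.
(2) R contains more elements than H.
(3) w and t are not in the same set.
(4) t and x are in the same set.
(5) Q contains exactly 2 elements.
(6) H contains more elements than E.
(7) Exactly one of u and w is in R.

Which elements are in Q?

Q = {t, x}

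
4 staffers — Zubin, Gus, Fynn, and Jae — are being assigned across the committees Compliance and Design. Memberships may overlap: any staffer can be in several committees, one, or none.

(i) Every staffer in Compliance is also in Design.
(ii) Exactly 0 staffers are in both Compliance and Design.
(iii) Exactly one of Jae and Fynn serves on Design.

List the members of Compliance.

Compliance = {}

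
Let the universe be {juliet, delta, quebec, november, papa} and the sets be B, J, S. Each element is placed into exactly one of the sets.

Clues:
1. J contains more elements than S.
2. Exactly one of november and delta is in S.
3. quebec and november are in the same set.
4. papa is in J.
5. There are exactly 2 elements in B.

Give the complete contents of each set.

B = {november, quebec}; J = {juliet, papa}; S = {delta}

From (4): papa ∈ J.
Suppose juliet ∈ B: no assignment then satisfies all the clues, so juliet ∉ B.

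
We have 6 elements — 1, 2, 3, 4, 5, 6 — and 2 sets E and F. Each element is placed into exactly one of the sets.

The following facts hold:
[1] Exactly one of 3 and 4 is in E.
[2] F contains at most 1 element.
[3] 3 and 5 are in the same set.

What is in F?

F = {4}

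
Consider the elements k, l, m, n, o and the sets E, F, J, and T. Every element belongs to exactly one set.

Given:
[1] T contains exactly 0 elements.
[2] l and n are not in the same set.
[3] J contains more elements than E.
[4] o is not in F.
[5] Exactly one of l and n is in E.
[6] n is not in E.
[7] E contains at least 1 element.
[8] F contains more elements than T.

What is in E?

From (4): o ∉ F.
From (6): n ∉ E.
(1): T already has 0, so the rest are out.
(5) (exactly one): l ∈ E.
Suppose k ∈ E: no assignment then satisfies all the clues, so k ∉ E.

E = {l}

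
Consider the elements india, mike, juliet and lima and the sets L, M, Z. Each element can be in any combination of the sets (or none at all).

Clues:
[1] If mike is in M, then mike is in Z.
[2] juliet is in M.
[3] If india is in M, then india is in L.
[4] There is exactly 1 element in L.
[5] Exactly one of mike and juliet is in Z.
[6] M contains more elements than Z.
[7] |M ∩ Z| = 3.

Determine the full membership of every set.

L = {india}; M = {india, juliet, lima, mike}; Z = {india, lima, mike}

From (2): juliet ∈ M.
Suppose india ∉ L: no assignment then satisfies all the clues, so india ∈ L.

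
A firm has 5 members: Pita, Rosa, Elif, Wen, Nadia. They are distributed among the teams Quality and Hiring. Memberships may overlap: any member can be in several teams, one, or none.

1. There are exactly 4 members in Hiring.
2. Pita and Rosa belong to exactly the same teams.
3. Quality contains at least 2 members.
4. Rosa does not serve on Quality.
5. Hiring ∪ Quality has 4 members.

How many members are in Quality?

2

From (4): Rosa ∉ Quality.
(2): Pita matches Rosa: Pita ∉ Quality.
Suppose Pita ∉ Hiring: no assignment then satisfies all the clues, so Pita ∈ Hiring.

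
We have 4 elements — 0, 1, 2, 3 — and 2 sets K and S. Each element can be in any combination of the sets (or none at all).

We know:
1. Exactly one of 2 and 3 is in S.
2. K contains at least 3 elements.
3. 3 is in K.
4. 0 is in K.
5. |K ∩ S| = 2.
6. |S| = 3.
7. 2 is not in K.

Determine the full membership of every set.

K = {0, 1, 3}; S = {0, 1, 2}

From (3): 3 ∈ K.
From (4): 0 ∈ K.
From (7): 2 ∉ K.
(2): only 3 candidates remain for K, so all are in.
Suppose 0 ∉ S: no assignment then satisfies all the clues, so 0 ∈ S.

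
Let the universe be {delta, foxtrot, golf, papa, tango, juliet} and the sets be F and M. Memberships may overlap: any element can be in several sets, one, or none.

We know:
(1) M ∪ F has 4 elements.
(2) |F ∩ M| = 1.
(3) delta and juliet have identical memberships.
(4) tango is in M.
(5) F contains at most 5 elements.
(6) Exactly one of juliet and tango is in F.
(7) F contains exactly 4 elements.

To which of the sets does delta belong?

delta: none

From (4): tango ∈ M.
Suppose delta ∈ F: no assignment then satisfies all the clues, so delta ∉ F.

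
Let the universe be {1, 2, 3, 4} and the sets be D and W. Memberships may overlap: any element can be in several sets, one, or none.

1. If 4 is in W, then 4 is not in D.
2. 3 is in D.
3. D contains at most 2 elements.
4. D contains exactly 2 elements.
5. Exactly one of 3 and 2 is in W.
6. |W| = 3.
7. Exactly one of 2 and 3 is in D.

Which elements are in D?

D = {1, 3}

From (2): 3 ∈ D.
(7) (exactly one): 2 ∉ D.
Suppose 1 ∉ D: no assignment then satisfies all the clues, so 1 ∈ D.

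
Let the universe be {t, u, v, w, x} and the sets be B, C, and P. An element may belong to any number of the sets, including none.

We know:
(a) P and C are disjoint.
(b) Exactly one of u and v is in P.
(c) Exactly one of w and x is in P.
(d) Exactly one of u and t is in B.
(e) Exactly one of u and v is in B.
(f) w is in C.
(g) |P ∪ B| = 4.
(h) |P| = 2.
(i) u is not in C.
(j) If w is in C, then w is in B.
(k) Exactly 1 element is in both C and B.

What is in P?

P = {v, x}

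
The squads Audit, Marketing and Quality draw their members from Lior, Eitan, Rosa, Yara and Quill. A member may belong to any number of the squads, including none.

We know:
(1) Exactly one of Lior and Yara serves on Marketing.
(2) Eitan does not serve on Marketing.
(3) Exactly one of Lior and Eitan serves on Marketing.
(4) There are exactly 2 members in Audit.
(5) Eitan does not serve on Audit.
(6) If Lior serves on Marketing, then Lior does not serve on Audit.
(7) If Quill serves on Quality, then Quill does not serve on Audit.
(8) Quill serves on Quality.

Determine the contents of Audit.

From (2): Eitan ∉ Marketing.
From (5): Eitan ∉ Audit.
From (8): Quill ∈ Quality.
(3) (exactly one): Lior ∈ Marketing.
(6): Lior ∉ Audit.
(7): Quill ∉ Audit.
(1) (exactly one): Yara ∉ Marketing.
(4): only 2 candidates remain for Audit, so all are in.

Audit = {Rosa, Yara}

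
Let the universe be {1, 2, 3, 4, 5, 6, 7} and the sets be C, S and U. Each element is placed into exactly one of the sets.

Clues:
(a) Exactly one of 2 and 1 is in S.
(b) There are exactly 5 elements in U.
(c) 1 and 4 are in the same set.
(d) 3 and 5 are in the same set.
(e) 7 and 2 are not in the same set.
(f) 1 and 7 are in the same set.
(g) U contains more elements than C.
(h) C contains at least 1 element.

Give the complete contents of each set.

C = {6}; S = {2}; U = {1, 3, 4, 5, 7}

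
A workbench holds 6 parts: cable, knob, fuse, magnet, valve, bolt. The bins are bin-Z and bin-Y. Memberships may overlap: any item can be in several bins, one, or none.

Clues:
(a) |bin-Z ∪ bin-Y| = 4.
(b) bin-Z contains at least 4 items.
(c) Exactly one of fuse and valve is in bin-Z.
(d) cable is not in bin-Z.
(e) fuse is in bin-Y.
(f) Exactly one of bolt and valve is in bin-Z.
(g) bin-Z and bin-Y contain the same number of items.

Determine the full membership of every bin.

bin-Z = {bolt, fuse, knob, magnet}; bin-Y = {bolt, fuse, knob, magnet}

From (d): cable ∉ bin-Z.
From (e): fuse ∈ bin-Y.
Suppose cable ∈ bin-Y: no assignment then satisfies all the clues, so cable ∉ bin-Y.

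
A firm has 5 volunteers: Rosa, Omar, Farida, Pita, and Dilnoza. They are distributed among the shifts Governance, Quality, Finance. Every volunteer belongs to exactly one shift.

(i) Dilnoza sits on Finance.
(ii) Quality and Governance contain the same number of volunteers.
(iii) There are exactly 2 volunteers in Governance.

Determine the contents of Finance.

Finance = {Dilnoza}

From (i): Dilnoza ∈ Finance.
Suppose Rosa ∈ Finance: no assignment then satisfies all the clues, so Rosa ∉ Finance.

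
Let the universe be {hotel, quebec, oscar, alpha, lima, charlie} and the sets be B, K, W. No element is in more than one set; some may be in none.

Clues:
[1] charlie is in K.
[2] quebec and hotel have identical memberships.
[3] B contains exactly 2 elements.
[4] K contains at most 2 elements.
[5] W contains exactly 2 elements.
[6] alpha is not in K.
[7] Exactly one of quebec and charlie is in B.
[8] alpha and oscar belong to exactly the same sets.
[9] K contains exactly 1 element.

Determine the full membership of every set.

B = {hotel, quebec}; K = {charlie}; W = {alpha, oscar}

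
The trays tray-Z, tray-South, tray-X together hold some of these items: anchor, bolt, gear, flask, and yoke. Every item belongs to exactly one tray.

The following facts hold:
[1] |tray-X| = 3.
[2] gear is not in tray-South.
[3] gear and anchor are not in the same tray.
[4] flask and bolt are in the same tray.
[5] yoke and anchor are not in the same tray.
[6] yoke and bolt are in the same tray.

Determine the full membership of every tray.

tray-Z = {gear}; tray-South = {anchor}; tray-X = {bolt, flask, yoke}

From (2): gear ∉ tray-South.
Suppose anchor ∈ tray-Z: no assignment then satisfies all the clues, so anchor ∉ tray-Z.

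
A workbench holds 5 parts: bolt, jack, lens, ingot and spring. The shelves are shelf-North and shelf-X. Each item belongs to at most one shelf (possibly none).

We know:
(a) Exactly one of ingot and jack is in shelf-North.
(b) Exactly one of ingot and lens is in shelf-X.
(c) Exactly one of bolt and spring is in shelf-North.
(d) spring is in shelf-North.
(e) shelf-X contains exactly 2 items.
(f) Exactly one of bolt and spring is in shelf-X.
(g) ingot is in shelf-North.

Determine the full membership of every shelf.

shelf-North = {ingot, spring}; shelf-X = {bolt, lens}

From (d): spring ∈ shelf-North.
From (g): ingot ∈ shelf-North.
(a) (exactly one): jack ∉ shelf-North.
(b) (exactly one): lens ∈ shelf-X.
(c) (exactly one): bolt ∉ shelf-North.
(f) (exactly one): bolt ∈ shelf-X.
(e): shelf-X already has 2, so the rest are out.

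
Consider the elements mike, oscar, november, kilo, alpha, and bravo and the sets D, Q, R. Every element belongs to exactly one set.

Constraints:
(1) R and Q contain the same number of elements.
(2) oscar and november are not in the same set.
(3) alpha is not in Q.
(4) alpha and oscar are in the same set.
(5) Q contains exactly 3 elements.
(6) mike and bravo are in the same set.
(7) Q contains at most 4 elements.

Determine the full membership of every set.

D = {}; Q = {bravo, mike, november}; R = {alpha, kilo, oscar}

From (3): alpha ∉ Q.
(4): oscar matches alpha: oscar ∉ Q.
Suppose mike ∈ D: no assignment then satisfies all the clues, so mike ∉ D.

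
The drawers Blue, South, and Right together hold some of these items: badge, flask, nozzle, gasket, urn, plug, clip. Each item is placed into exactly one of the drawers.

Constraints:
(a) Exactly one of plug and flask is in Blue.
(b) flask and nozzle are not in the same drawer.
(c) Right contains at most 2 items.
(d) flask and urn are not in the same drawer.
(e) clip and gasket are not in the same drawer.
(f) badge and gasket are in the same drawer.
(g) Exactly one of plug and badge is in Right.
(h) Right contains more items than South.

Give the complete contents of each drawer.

Blue = {clip, nozzle, plug, urn}; South = {flask}; Right = {badge, gasket}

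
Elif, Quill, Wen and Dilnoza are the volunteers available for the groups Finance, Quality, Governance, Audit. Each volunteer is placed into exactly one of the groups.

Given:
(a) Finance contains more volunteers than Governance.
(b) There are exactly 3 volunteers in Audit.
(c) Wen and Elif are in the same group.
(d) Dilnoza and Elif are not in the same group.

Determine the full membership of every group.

Finance = {Dilnoza}; Quality = {}; Governance = {}; Audit = {Elif, Quill, Wen}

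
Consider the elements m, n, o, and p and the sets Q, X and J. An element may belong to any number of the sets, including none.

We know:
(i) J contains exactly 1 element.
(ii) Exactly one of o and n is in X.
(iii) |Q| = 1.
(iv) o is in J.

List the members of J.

J = {o}

From (iv): o ∈ J.
(i): J already has 1, so the rest are out.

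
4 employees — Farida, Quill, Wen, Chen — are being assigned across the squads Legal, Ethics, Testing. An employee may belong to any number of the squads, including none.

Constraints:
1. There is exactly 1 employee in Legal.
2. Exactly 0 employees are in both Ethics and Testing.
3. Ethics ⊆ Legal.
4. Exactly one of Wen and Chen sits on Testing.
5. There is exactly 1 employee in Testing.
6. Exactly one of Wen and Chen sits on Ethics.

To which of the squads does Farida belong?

Farida: none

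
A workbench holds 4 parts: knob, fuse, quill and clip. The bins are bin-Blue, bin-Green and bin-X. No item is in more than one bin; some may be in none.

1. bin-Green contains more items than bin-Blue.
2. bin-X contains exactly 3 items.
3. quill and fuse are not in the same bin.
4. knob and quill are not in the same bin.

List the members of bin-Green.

bin-Green = {quill}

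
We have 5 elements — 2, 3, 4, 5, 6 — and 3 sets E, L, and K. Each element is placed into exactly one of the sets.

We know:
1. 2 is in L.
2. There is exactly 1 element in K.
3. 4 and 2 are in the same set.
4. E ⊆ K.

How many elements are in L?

4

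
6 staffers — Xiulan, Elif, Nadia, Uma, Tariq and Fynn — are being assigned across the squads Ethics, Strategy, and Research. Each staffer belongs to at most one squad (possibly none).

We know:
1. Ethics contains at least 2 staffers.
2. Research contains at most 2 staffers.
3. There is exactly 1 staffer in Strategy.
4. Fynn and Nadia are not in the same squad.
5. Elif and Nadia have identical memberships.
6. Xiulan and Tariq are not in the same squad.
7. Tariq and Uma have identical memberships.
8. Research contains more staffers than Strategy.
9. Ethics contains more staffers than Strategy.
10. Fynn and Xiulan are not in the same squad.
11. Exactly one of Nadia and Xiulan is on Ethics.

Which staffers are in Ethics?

Ethics = {Elif, Nadia}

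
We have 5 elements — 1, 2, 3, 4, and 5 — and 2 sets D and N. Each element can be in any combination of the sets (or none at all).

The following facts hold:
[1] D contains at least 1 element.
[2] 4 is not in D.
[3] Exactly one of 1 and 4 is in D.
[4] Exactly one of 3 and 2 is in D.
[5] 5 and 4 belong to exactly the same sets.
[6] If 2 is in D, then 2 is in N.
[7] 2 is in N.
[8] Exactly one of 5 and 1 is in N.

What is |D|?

2

From (2): 4 ∉ D.
From (7): 2 ∈ N.
(3) (exactly one): 1 ∈ D.
(5): 5 matches 4: 5 ∉ D.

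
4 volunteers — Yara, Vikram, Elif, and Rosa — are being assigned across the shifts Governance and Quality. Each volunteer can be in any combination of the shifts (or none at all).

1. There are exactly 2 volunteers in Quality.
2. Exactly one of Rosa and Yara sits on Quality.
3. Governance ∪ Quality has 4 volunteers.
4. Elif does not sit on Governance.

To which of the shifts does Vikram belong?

Vikram: Governance

From (4): Elif ∉ Governance.
Suppose Vikram ∉ Governance: no assignment then satisfies all the clues, so Vikram ∈ Governance.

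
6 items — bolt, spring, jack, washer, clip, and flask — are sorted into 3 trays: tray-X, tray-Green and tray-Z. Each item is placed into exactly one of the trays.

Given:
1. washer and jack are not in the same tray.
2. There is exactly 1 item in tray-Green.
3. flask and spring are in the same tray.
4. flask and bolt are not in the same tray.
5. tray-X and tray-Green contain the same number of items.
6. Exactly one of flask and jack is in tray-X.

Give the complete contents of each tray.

tray-X = {jack}; tray-Green = {bolt}; tray-Z = {clip, flask, spring, washer}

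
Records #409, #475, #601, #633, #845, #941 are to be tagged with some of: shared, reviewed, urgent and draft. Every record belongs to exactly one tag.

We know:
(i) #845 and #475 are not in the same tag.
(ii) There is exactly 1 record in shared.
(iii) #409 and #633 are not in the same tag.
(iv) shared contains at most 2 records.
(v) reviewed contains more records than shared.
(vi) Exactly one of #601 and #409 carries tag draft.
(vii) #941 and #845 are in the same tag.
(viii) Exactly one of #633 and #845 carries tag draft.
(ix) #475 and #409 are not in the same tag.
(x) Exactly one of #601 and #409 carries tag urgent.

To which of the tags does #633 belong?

#633: draft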